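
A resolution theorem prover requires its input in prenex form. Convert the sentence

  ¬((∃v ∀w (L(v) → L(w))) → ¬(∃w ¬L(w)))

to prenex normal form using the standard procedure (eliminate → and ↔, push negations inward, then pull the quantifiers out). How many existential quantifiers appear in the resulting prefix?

Rewrite implications/biconditionals: A → B as ¬A ∨ B.
  ¬(¬(∃v ∀w (¬L(v) ∨ L(w))) ∨ ¬(∃w ¬L(w)))
Push ¬ through the quantifiers and connectives to reach negation normal form:
  (∃v ∀w (¬L(v) ∨ L(w))) ∧ (∃w ¬L(w))
Rename bound variables to avoid capture: w↦w1.
  (∃v ∀w (¬L(v) ∨ L(w))) ∧ (∃w1 ¬L(w1))
Extract every quantifier outward, since the variables are now distinct and don't occur free across branches:
  ∃v ∀w ∃w1 ((¬L(v) ∨ L(w)) ∧ ¬L(w1))
The prefix is ∃v ∀w ∃w1: 1 universal, 2 existential.

2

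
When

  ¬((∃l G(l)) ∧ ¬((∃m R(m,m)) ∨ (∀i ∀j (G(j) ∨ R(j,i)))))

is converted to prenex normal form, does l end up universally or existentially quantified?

Push ¬ through the quantifiers and connectives to reach negation normal form:
  (∀l ¬G(l)) ∨ (∃m R(m,m)) ∨ (∀i ∀j (G(j) ∨ R(j,i)))
Pull the quantifiers to the front (each side's bound variable is not free in the other side):
  ∀l ∃m ∀i ∀j (¬G(l) ∨ R(m,m) ∨ G(j) ∨ R(j,i))
The quantifier ∃l sits under an odd number of negations, so it flips to ∀l.

universal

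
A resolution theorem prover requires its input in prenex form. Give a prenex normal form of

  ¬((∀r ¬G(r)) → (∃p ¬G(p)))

∀r ∀p (¬G(r) ∧ G(p))

Eliminate → and ↔ using ¬ and ∨.
  ¬(¬(∀r ¬G(r)) ∨ (∃p ¬G(p)))
Drive negations inward (¬∀x A ≡ ∃x ¬A, ¬∃x A ≡ ∀x ¬A, De Morgan for ∧/∨):
  (∀r ¬G(r)) ∧ (∀p G(p))
All bound variables are already distinct, so no renaming is needed.
Extract every quantifier outward, since the variables are now distinct and don't occur free across branches:
  ∀r ∀p (¬G(r) ∧ G(p))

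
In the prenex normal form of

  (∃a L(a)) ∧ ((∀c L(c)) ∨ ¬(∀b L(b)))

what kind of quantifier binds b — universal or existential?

Move each ¬ inward, flipping quantifiers it crosses:
  (∃a L(a)) ∧ ((∀c L(c)) ∨ (∃b ¬L(b)))
All bound variables are already distinct, so no renaming is needed.
Pull the quantifiers to the front (each side's bound variable is not free in the other side):
  ∃a ∀c ∃b (L(a) ∧ (L(c) ∨ ¬L(b)))
The quantifier ∀b sits under an odd number of negations, so it flips to ∃b.

existential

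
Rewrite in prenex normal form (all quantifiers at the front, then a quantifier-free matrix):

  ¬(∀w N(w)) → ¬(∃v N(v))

∀w ∀v (N(w) ∨ ¬N(v))

Rewrite implications/biconditionals: A → B as ¬A ∨ B.
  ¬¬(∀w N(w)) ∨ ¬(∃v N(v))
Push ¬ through the quantifiers and connectives to reach negation normal form:
  (∀w N(w)) ∨ (∀v ¬N(v))
All bound variables are already distinct, so no renaming is needed.
Extract every quantifier outward, since the variables are now distinct and don't occur free across branches:
  ∀w ∀v (N(w) ∨ ¬N(v))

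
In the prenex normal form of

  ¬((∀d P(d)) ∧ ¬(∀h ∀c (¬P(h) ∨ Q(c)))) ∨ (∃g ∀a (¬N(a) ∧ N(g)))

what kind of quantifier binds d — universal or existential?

Push ¬ through the quantifiers and connectives to reach negation normal form:
  (∃d ¬P(d)) ∨ (∀h ∀c (¬P(h) ∨ Q(c))) ∨ (∃g ∀a (¬N(a) ∧ N(g)))
Finally move all quantifiers to the prefix:
  ∃d ∀h ∀c ∃g ∀a (¬P(d) ∨ ¬P(h) ∨ Q(c) ∨ ¬N(a) ∧ N(g))
The quantifier ∀d sits under an odd number of negations, so it flips to ∃d.

existential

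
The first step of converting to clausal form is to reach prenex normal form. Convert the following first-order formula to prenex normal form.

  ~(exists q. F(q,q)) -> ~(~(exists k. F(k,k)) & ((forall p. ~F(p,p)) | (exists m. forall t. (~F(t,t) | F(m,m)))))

exists q. exists k. exists p. forall m. exists t. (F(q,q) | F(k,k) | F(p,p) & F(t,t) & ~F(m,m))

Rewrite implications/biconditionals: A → B as ¬A ∨ B.
  ~~(exists q. F(q,q)) | ~(~(exists k. F(k,k)) & ((forall p. ~F(p,p)) | (exists m. forall t. (~F(t,t) | F(m,m)))))
Drive negations inward (¬∀x A ≡ ∃x ¬A, ¬∃x A ≡ ∀x ¬A, De Morgan for ∧/∨):
  (exists q. F(q,q)) | (exists k. F(k,k)) | (exists p. F(p,p)) & (forall m. exists t. (F(t,t) & ~F(m,m)))
All bound variables are already distinct, so no renaming is needed.
Pull the quantifiers to the front (each side's bound variable is not free in the other side):
  exists q. exists k. exists p. forall m. exists t. (F(q,q) | F(k,k) | F(p,p) & F(t,t) & ~F(m,m))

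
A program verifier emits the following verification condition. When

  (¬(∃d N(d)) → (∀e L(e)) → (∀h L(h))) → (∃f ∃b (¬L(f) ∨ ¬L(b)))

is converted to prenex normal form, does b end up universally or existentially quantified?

existential

Rewrite implications/biconditionals: A → B as ¬A ∨ B.
  ¬(¬¬(∃d N(d)) ∨ ¬(∀e L(e)) ∨ (∀h L(h))) ∨ (∃f ∃b (¬L(f) ∨ ¬L(b)))
Move each ¬ inward, flipping quantifiers it crosses:
  (∀d ¬N(d)) ∧ (∀e L(e)) ∧ (∃h ¬L(h)) ∨ (∃f ∃b (¬L(f) ∨ ¬L(b)))
Pull the quantifiers to the front (each side's bound variable is not free in the other side):
  ∀d ∀e ∃h ∃f ∃b (¬N(d) ∧ L(e) ∧ ¬L(h) ∨ ¬L(f) ∨ ¬L(b))
The quantifier ∃b sits under an even number of negations (counting the antecedent side of each →), so it remains existential.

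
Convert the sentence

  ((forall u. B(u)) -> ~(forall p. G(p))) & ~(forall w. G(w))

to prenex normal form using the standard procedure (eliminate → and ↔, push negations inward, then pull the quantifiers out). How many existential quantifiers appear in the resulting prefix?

3

First replace A → B with ¬A ∨ B.
  (~(forall u. B(u)) | ~(forall p. G(p))) & ~(forall w. G(w))
Drive negations inward (¬∀x A ≡ ∃x ¬A, ¬∃x A ≡ ∀x ¬A, De Morgan for ∧/∨):
  ((exists u. ~B(u)) | (exists p. ~G(p))) & (exists w. ~G(w))
Extract every quantifier outward, since the variables are now distinct and don't occur free across branches:
  exists u. exists p. exists w. ((~B(u) | ~G(p)) & ~G(w))
The prefix is exists u exists p exists w: 0 universal, 3 existential.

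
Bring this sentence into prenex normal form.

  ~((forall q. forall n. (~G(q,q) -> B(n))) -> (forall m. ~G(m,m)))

Rewrite implications/biconditionals: A → B as ¬A ∨ B.
  ~(~(forall q. forall n. (~~G(q,q) | B(n))) | (forall m. ~G(m,m)))
Move each ¬ inward, flipping quantifiers it crosses:
  (forall q. forall n. (G(q,q) | B(n))) & (exists m. G(m,m))
Pull the quantifiers to the front (each side's bound variable is not free in the other side):
  forall q. forall n. exists m. ((G(q,q) | B(n)) & G(m,m))

forall q. forall n. exists m. ((G(q,q) | B(n)) & G(m,m))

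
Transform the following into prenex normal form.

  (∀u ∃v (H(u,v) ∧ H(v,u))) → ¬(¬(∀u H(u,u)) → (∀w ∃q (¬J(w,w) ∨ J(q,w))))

∃u ∀v ∃b ∃w ∀q (¬H(u,v) ∨ ¬H(v,u) ∨ ¬H(b,b) ∧ J(w,w) ∧ ¬J(q,w))

Rewrite implications/biconditionals: A → B as ¬A ∨ B.
  ¬(∀u ∃v (H(u,v) ∧ H(v,u))) ∨ ¬(¬¬(∀u H(u,u)) ∨ (∀w ∃q (¬J(w,w) ∨ J(q,w))))
Push ¬ through the quantifiers and connectives to reach negation normal form:
  (∃u ∀v (¬H(u,v) ∨ ¬H(v,u))) ∨ (∃u ¬H(u,u)) ∧ (∃w ∀q (J(w,w) ∧ ¬J(q,w)))
Standardize variables apart so no two quantifiers bind the same name: u↦b.
  (∃u ∀v (¬H(u,v) ∨ ¬H(v,u))) ∨ (∃b ¬H(b,b)) ∧ (∃w ∀q (J(w,w) ∧ ¬J(q,w)))
Pull the quantifiers to the front (each side's bound variable is not free in the other side):
  ∃u ∀v ∃b ∃w ∀q (¬H(u,v) ∨ ¬H(v,u) ∨ ¬H(b,b) ∧ J(w,w) ∧ ¬J(q,w))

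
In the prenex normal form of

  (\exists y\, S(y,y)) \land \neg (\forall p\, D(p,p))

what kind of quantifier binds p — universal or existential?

Push ¬ through the quantifiers and connectives to reach negation normal form:
  (\exists y\, S(y,y)) \land (\exists p\, \neg D(p,p))
All bound variables are already distinct, so no renaming is needed.
Pull the quantifiers to the front (each side's bound variable is not free in the other side):
  \exists y\, \exists p\, (S(y,y) \land \neg D(p,p))
The quantifier \forall p sits under an odd number of negations, so it flips to \exists p.

existential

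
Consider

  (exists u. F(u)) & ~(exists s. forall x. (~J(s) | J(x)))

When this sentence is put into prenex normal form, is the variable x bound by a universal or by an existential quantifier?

Drive negations inward (¬∀x A ≡ ∃x ¬A, ¬∃x A ≡ ∀x ¬A, De Morgan for ∧/∨):
  (exists u. F(u)) & (forall s. exists x. (J(s) & ~J(x)))
All bound variables are already distinct, so no renaming is needed.
Pull the quantifiers to the front (each side's bound variable is not free in the other side):
  exists u. forall s. exists x. (F(u) & J(s) & ~J(x))
The quantifier forall x sits under an odd number of negations, so it flips to exists x.

existential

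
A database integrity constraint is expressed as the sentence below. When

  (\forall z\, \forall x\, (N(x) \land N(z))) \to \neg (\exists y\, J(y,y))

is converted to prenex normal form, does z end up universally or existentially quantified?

existential

First replace A → B with ¬A ∨ B.
  \neg (\forall z\, \forall x\, (N(x) \land N(z))) \lor \neg (\exists y\, J(y,y))
Move each ¬ inward, flipping quantifiers it crosses:
  (\exists z\, \exists x\, (\neg N(x) \lor \neg N(z))) \lor (\forall y\, \neg J(y,y))
Extract every quantifier outward, since the variables are now distinct and don't occur free across branches:
  \exists z\, \exists x\, \forall y\, (\neg N(x) \lor \neg N(z) \lor \neg J(y,y))
The quantifier \forall z sits under an odd number of negations (counting the antecedent side of each →), so it flips to \exists z.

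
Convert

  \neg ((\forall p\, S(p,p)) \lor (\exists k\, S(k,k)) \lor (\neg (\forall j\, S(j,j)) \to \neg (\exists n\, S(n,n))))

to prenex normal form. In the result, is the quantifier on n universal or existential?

Eliminate → and ↔ using ¬ and ∨.
  \neg ((\forall p\, S(p,p)) \lor (\exists k\, S(k,k)) \lor \neg \neg (\forall j\, S(j,j)) \lor \neg (\exists n\, S(n,n)))
Drive negations inward (¬∀x A ≡ ∃x ¬A, ¬∃x A ≡ ∀x ¬A, De Morgan for ∧/∨):
  (\exists p\, \neg S(p,p)) \land (\forall k\, \neg S(k,k)) \land (\exists j\, \neg S(j,j)) \land (\exists n\, S(n,n))
Pull the quantifiers to the front (each side's bound variable is not free in the other side):
  \exists p\, \forall k\, \exists j\, \exists n\, (\neg S(p,p) \land \neg S(k,k) \land \neg S(j,j) \land S(n,n))
The quantifier \exists n sits under an even number of negations (counting the antecedent side of each →), so it remains existential.

existential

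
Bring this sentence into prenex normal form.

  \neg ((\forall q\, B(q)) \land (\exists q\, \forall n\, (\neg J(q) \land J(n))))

Push ¬ through the quantifiers and connectives to reach negation normal form:
  (\exists q\, \neg B(q)) \lor (\forall q\, \exists n\, (J(q) \lor \neg J(n)))
Standardize variables apart so no two quantifiers bind the same name: q↦v.
  (\exists q\, \neg B(q)) \lor (\forall v\, \exists n\, (J(v) \lor \neg J(n)))
Extract every quantifier outward, since the variables are now distinct and don't occur free across branches:
  \exists q\, \forall v\, \exists n\, (\neg B(q) \lor J(v) \lor \neg J(n))

\exists q\, \forall v\, \exists n\, (\neg B(q) \lor J(v) \lor \neg J(n))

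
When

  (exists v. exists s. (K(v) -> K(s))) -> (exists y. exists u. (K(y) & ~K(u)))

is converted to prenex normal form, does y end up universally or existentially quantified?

existential

Rewrite implications/biconditionals: A → B as ¬A ∨ B.
  ~(exists v. exists s. (~K(v) | K(s))) | (exists y. exists u. (K(y) & ~K(u)))
Push ¬ through the quantifiers and connectives to reach negation normal form:
  (forall v. forall s. (K(v) & ~K(s))) | (exists y. exists u. (K(y) & ~K(u)))
All bound variables are already distinct, so no renaming is needed.
Finally move all quantifiers to the prefix:
  forall v. forall s. exists y. exists u. (K(v) & ~K(s) | K(y) & ~K(u))
The quantifier exists y sits under an even number of negations (counting the antecedent side of each →), so it remains existential.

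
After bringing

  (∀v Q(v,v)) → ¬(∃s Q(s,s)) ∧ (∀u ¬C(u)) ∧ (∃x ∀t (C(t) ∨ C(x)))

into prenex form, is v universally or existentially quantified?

existential

Eliminate → and ↔ using ¬ and ∨.
  ¬(∀v Q(v,v)) ∨ ¬(∃s Q(s,s)) ∧ (∀u ¬C(u)) ∧ (∃x ∀t (C(t) ∨ C(x)))
Move each ¬ inward, flipping quantifiers it crosses:
  (∃v ¬Q(v,v)) ∨ (∀s ¬Q(s,s)) ∧ (∀u ¬C(u)) ∧ (∃x ∀t (C(t) ∨ C(x)))
All bound variables are already distinct, so no renaming is needed.
Extract every quantifier outward, since the variables are now distinct and don't occur free across branches:
  ∃v ∀s ∀u ∃x ∀t (¬Q(v,v) ∨ ¬Q(s,s) ∧ ¬C(u) ∧ (C(t) ∨ C(x)))
The quantifier ∀v sits under an odd number of negations (counting the antecedent side of each →), so it flips to ∃v.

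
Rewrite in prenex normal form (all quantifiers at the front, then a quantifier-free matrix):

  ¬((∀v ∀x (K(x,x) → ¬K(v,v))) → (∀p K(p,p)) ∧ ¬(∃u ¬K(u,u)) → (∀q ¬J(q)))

∀v ∀x ∀p ∀u ∃q ((¬K(x,x) ∨ ¬K(v,v)) ∧ K(p,p) ∧ K(u,u) ∧ J(q))

First replace A → B with ¬A ∨ B.
  ¬(¬(∀v ∀x (¬K(x,x) ∨ ¬K(v,v))) ∨ ¬((∀p K(p,p)) ∧ ¬(∃u ¬K(u,u))) ∨ (∀q ¬J(q)))
Move each ¬ inward, flipping quantifiers it crosses:
  (∀v ∀x (¬K(x,x) ∨ ¬K(v,v))) ∧ (∀p K(p,p)) ∧ (∀u K(u,u)) ∧ (∃q J(q))
All bound variables are already distinct, so no renaming is needed.
Pull the quantifiers to the front (each side's bound variable is not free in the other side):
  ∀v ∀x ∀p ∀u ∃q ((¬K(x,x) ∨ ¬K(v,v)) ∧ K(p,p) ∧ K(u,u) ∧ J(q))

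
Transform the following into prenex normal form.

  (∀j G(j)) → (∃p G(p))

∃j ∃p (¬G(j) ∨ G(p))

Rewrite implications/biconditionals: A → B as ¬A ∨ B.
  ¬(∀j G(j)) ∨ (∃p G(p))
Drive negations inward (¬∀x A ≡ ∃x ¬A, ¬∃x A ≡ ∀x ¬A, De Morgan for ∧/∨):
  (∃j ¬G(j)) ∨ (∃p G(p))
All bound variables are already distinct, so no renaming is needed.
Finally move all quantifiers to the prefix:
  ∃j ∃p (¬G(j) ∨ G(p))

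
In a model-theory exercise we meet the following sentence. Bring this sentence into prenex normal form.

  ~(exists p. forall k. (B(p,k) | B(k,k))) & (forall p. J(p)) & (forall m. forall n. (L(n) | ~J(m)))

forall p. exists k. forall v. forall m. forall n. (~B(p,k) & ~B(k,k) & J(v) & (L(n) | ~J(m)))

Drive negations inward (¬∀x A ≡ ∃x ¬A, ¬∃x A ≡ ∀x ¬A, De Morgan for ∧/∨):
  (forall p. exists k. (~B(p,k) & ~B(k,k))) & (forall p. J(p)) & (forall m. forall n. (L(n) | ~J(m)))
Give each quantifier a distinct variable: p↦v.
  (forall p. exists k. (~B(p,k) & ~B(k,k))) & (forall v. J(v)) & (forall m. forall n. (L(n) | ~J(m)))
Pull the quantifiers to the front (each side's bound variable is not free in the other side):
  forall p. exists k. forall v. forall m. forall n. (~B(p,k) & ~B(k,k) & J(v) & (L(n) | ~J(m)))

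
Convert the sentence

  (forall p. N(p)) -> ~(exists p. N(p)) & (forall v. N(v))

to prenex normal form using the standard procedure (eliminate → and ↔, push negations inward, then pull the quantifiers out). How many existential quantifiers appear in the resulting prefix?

Rewrite implications/biconditionals: A → B as ¬A ∨ B.
  ~(forall p. N(p)) | ~(exists p. N(p)) & (forall v. N(v))
Push ¬ through the quantifiers and connectives to reach negation normal form:
  (exists p. ~N(p)) | (forall p. ~N(p)) & (forall v. N(v))
Rename bound variables to avoid capture: p↦x1.
  (exists p. ~N(p)) | (forall x1. ~N(x1)) & (forall v. N(v))
Finally move all quantifiers to the prefix:
  exists p. forall x1. forall v. (~N(p) | ~N(x1) & N(v))
The prefix is exists p forall x1 forall v: 2 universal, 1 existential.

1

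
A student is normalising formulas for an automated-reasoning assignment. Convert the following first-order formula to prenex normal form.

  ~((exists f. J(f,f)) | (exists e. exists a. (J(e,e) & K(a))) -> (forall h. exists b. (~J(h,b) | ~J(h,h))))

Rewrite implications/biconditionals: A → B as ¬A ∨ B.
  ~(~((exists f. J(f,f)) | (exists e. exists a. (J(e,e) & K(a)))) | (forall h. exists b. (~J(h,b) | ~J(h,h))))
Move each ¬ inward, flipping quantifiers it crosses:
  ((exists f. J(f,f)) | (exists e. exists a. (J(e,e) & K(a)))) & (exists h. forall b. (J(h,b) & J(h,h)))
All bound variables are already distinct, so no renaming is needed.
Pull the quantifiers to the front (each side's bound variable is not free in the other side):
  exists f. exists e. exists a. exists h. forall b. ((J(f,f) | J(e,e) & K(a)) & J(h,b) & J(h,h))

exists f. exists e. exists a. exists h. forall b. ((J(f,f) | J(e,e) & K(a)) & J(h,b) & J(h,h))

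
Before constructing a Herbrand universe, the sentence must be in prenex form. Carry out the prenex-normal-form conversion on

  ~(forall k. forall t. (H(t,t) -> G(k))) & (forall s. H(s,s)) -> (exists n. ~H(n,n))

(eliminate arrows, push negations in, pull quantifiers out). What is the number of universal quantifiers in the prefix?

2

First replace A → B with ¬A ∨ B.
  ~(~(forall k. forall t. (~H(t,t) | G(k))) & (forall s. H(s,s))) | (exists n. ~H(n,n))
Move each ¬ inward, flipping quantifiers it crosses:
  (forall k. forall t. (~H(t,t) | G(k))) | (exists s. ~H(s,s)) | (exists n. ~H(n,n))
All bound variables are already distinct, so no renaming is needed.
Extract every quantifier outward, since the variables are now distinct and don't occur free across branches:
  forall k. forall t. exists s. exists n. (~H(t,t) | G(k) | ~H(s,s) | ~H(n,n))
The prefix is forall k forall t exists s exists n: 2 universal, 2 existential.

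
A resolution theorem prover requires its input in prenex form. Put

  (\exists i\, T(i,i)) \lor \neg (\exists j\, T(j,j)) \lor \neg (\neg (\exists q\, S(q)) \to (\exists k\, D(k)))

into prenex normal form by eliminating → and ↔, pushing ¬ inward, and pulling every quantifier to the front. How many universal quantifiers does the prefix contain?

3

Eliminate → and ↔ using ¬ and ∨.
  (\exists i\, T(i,i)) \lor \neg (\exists j\, T(j,j)) \lor \neg (\neg \neg (\exists q\, S(q)) \lor (\exists k\, D(k)))
Drive negations inward (¬∀x A ≡ ∃x ¬A, ¬∃x A ≡ ∀x ¬A, De Morgan for ∧/∨):
  (\exists i\, T(i,i)) \lor (\forall j\, \neg T(j,j)) \lor (\forall q\, \neg S(q)) \land (\forall k\, \neg D(k))
All bound variables are already distinct, so no renaming is needed.
Finally move all quantifiers to the prefix:
  \exists i\, \forall j\, \forall q\, \forall k\, (T(i,i) \lor \neg T(j,j) \lor \neg S(q) \land \neg D(k))
The prefix is \exists i \forall j \forall q \forall k: 3 universal, 1 existential.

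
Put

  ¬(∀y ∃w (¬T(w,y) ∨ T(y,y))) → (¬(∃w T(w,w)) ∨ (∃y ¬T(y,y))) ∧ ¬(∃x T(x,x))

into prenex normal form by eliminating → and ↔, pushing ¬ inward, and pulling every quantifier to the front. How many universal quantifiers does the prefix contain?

3

Rewrite implications/biconditionals: A → B as ¬A ∨ B.
  ¬¬(∀y ∃w (¬T(w,y) ∨ T(y,y))) ∨ (¬(∃w T(w,w)) ∨ (∃y ¬T(y,y))) ∧ ¬(∃x T(x,x))
Move each ¬ inward, flipping quantifiers it crosses:
  (∀y ∃w (¬T(w,y) ∨ T(y,y))) ∨ ((∀w ¬T(w,w)) ∨ (∃y ¬T(y,y))) ∧ (∀x ¬T(x,x))
Give each quantifier a distinct variable: w↦q, y↦c.
  (∀y ∃w (¬T(w,y) ∨ T(y,y))) ∨ ((∀q ¬T(q,q)) ∨ (∃c ¬T(c,c))) ∧ (∀x ¬T(x,x))
Extract every quantifier outward, since the variables are now distinct and don't occur free across branches:
  ∀y ∃w ∀q ∃c ∀x (¬T(w,y) ∨ T(y,y) ∨ (¬T(q,q) ∨ ¬T(c,c)) ∧ ¬T(x,x))
The prefix is ∀y ∃w ∀q ∃c ∀x: 3 universal, 2 existential.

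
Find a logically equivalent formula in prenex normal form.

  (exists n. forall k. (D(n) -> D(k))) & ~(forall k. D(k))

Eliminate → and ↔ using ¬ and ∨.
  (exists n. forall k. (~D(n) | D(k))) & ~(forall k. D(k))
Move each ¬ inward, flipping quantifiers it crosses:
  (exists n. forall k. (~D(n) | D(k))) & (exists k. ~D(k))
Give each quantifier a distinct variable: k↦y.
  (exists n. forall k. (~D(n) | D(k))) & (exists y. ~D(y))
Extract every quantifier outward, since the variables are now distinct and don't occur free across branches:
  exists n. forall k. exists y. ((~D(n) | D(k)) & ~D(y))

exists n. forall k. exists y. ((~D(n) | D(k)) & ~D(y))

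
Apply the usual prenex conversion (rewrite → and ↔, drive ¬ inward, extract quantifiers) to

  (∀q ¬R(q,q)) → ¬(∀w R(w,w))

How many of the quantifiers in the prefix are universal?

0

Rewrite implications/biconditionals: A → B as ¬A ∨ B.
  ¬(∀q ¬R(q,q)) ∨ ¬(∀w R(w,w))
Move each ¬ inward, flipping quantifiers it crosses:
  (∃q R(q,q)) ∨ (∃w ¬R(w,w))
All bound variables are already distinct, so no renaming is needed.
Finally move all quantifiers to the prefix:
  ∃q ∃w (R(q,q) ∨ ¬R(w,w))
The prefix is ∃q ∃w: 0 universal, 2 existential.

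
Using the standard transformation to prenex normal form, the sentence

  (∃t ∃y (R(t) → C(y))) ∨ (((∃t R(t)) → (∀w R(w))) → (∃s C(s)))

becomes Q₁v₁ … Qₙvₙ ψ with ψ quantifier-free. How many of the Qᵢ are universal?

Rewrite implications/biconditionals: A → B as ¬A ∨ B.
  (∃t ∃y (¬R(t) ∨ C(y))) ∨ ¬(¬(∃t R(t)) ∨ (∀w R(w))) ∨ (∃s C(s))
Drive negations inward (¬∀x A ≡ ∃x ¬A, ¬∃x A ≡ ∀x ¬A, De Morgan for ∧/∨):
  (∃t ∃y (¬R(t) ∨ C(y))) ∨ (∃t R(t)) ∧ (∃w ¬R(w)) ∨ (∃s C(s))
Standardize variables apart so no two quantifiers bind the same name: t↦x.
  (∃t ∃y (¬R(t) ∨ C(y))) ∨ (∃x R(x)) ∧ (∃w ¬R(w)) ∨ (∃s C(s))
Extract every quantifier outward, since the variables are now distinct and don't occur free across branches:
  ∃t ∃y ∃x ∃w ∃s (¬R(t) ∨ C(y) ∨ R(x) ∧ ¬R(w) ∨ C(s))
The prefix is ∃t ∃y ∃x ∃w ∃s: 0 universal, 5 existential.

0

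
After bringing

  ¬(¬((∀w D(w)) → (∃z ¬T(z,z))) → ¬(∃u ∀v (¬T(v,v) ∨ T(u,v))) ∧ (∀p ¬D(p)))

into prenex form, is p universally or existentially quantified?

existential

First replace A → B with ¬A ∨ B.
  ¬(¬¬(¬(∀w D(w)) ∨ (∃z ¬T(z,z))) ∨ ¬(∃u ∀v (¬T(v,v) ∨ T(u,v))) ∧ (∀p ¬D(p)))
Drive negations inward (¬∀x A ≡ ∃x ¬A, ¬∃x A ≡ ∀x ¬A, De Morgan for ∧/∨):
  (∀w D(w)) ∧ (∀z T(z,z)) ∧ ((∃u ∀v (¬T(v,v) ∨ T(u,v))) ∨ (∃p D(p)))
All bound variables are already distinct, so no renaming is needed.
Extract every quantifier outward, since the variables are now distinct and don't occur free across branches:
  ∀w ∀z ∃u ∀v ∃p (D(w) ∧ T(z,z) ∧ (¬T(v,v) ∨ T(u,v) ∨ D(p)))
The quantifier ∀p sits under an odd number of negations (counting the antecedent side of each →), so it flips to ∃p.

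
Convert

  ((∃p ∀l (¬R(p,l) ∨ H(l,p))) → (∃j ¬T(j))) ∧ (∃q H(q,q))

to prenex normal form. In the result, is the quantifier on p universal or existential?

universal

First replace A → B with ¬A ∨ B.
  (¬(∃p ∀l (¬R(p,l) ∨ H(l,p))) ∨ (∃j ¬T(j))) ∧ (∃q H(q,q))
Move each ¬ inward, flipping quantifiers it crosses:
  ((∀p ∃l (R(p,l) ∧ ¬H(l,p))) ∨ (∃j ¬T(j))) ∧ (∃q H(q,q))
All bound variables are already distinct, so no renaming is needed.
Pull the quantifiers to the front (each side's bound variable is not free in the other side):
  ∀p ∃l ∃j ∃q ((R(p,l) ∧ ¬H(l,p) ∨ ¬T(j)) ∧ H(q,q))
The quantifier ∃p sits under an odd number of negations (counting the antecedent side of each →), so it flips to ∀p.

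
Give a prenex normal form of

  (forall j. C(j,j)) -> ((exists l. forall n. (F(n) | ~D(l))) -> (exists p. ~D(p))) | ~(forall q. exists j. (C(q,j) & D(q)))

exists j. forall l. exists n. exists p. exists q. forall b. (~C(j,j) | ~F(n) & D(l) | ~D(p) | ~C(q,b) | ~D(q))

Rewrite implications/biconditionals: A → B as ¬A ∨ B.
  ~(forall j. C(j,j)) | ~(exists l. forall n. (F(n) | ~D(l))) | (exists p. ~D(p)) | ~(forall q. exists j. (C(q,j) & D(q)))
Push ¬ through the quantifiers and connectives to reach negation normal form:
  (exists j. ~C(j,j)) | (forall l. exists n. (~F(n) & D(l))) | (exists p. ~D(p)) | (exists q. forall j. (~C(q,j) | ~D(q)))
Standardize variables apart so no two quantifiers bind the same name: j↦b.
  (exists j. ~C(j,j)) | (forall l. exists n. (~F(n) & D(l))) | (exists p. ~D(p)) | (exists q. forall b. (~C(q,b) | ~D(q)))
Finally move all quantifiers to the prefix:
  exists j. forall l. exists n. exists p. exists q. forall b. (~C(j,j) | ~F(n) & D(l) | ~D(p) | ~C(q,b) | ~D(q))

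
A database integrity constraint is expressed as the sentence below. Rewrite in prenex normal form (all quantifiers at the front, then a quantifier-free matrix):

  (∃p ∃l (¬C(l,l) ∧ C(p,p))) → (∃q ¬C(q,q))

Rewrite implications/biconditionals: A → B as ¬A ∨ B.
  ¬(∃p ∃l (¬C(l,l) ∧ C(p,p))) ∨ (∃q ¬C(q,q))
Move each ¬ inward, flipping quantifiers it crosses:
  (∀p ∀l (C(l,l) ∨ ¬C(p,p))) ∨ (∃q ¬C(q,q))
Pull the quantifiers to the front (each side's bound variable is not free in the other side):
  ∀p ∀l ∃q (C(l,l) ∨ ¬C(p,p) ∨ ¬C(q,q))

∀p ∀l ∃q (C(l,l) ∨ ¬C(p,p) ∨ ¬C(q,q))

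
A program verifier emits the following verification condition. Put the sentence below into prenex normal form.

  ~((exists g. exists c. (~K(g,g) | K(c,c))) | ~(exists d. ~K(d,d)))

forall g. forall c. exists d. (K(g,g) & ~K(c,c) & ~K(d,d))

Push ¬ through the quantifiers and connectives to reach negation normal form:
  (forall g. forall c. (K(g,g) & ~K(c,c))) & (exists d. ~K(d,d))
Pull the quantifiers to the front (each side's bound variable is not free in the other side):
  forall g. forall c. exists d. (K(g,g) & ~K(c,c) & ~K(d,d))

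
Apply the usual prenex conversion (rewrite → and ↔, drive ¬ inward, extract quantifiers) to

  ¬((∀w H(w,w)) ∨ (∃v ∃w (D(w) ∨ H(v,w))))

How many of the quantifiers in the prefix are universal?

Drive negations inward (¬∀x A ≡ ∃x ¬A, ¬∃x A ≡ ∀x ¬A, De Morgan for ∧/∨):
  (∃w ¬H(w,w)) ∧ (∀v ∀w (¬D(w) ∧ ¬H(v,w)))
Rename bound variables to avoid capture: w↦y.
  (∃w ¬H(w,w)) ∧ (∀v ∀y (¬D(y) ∧ ¬H(v,y)))
Extract every quantifier outward, since the variables are now distinct and don't occur free across branches:
  ∃w ∀v ∀y (¬H(w,w) ∧ ¬D(y) ∧ ¬H(v,y))
The prefix is ∃w ∀v ∀y: 2 universal, 1 existential.

2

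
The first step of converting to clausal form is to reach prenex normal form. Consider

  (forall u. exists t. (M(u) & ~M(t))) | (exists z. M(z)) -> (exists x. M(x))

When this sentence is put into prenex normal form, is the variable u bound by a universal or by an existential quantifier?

Eliminate → and ↔ using ¬ and ∨.
  ~((forall u. exists t. (M(u) & ~M(t))) | (exists z. M(z))) | (exists x. M(x))
Push ¬ through the quantifiers and connectives to reach negation normal form:
  (exists u. forall t. (~M(u) | M(t))) & (forall z. ~M(z)) | (exists x. M(x))
All bound variables are already distinct, so no renaming is needed.
Pull the quantifiers to the front (each side's bound variable is not free in the other side):
  exists u. forall t. forall z. exists x. ((~M(u) | M(t)) & ~M(z) | M(x))
The quantifier forall u sits under an odd number of negations (counting the antecedent side of each →), so it flips to exists u.

existential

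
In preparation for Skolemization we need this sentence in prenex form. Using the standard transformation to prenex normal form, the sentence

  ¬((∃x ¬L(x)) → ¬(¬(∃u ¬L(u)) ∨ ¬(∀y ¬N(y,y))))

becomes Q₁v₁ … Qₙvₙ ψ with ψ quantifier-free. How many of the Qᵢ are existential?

2

Eliminate → and ↔ using ¬ and ∨.
  ¬(¬(∃x ¬L(x)) ∨ ¬(¬(∃u ¬L(u)) ∨ ¬(∀y ¬N(y,y))))
Push ¬ through the quantifiers and connectives to reach negation normal form:
  (∃x ¬L(x)) ∧ ((∀u L(u)) ∨ (∃y N(y,y)))
All bound variables are already distinct, so no renaming is needed.
Pull the quantifiers to the front (each side's bound variable is not free in the other side):
  ∃x ∀u ∃y (¬L(x) ∧ (L(u) ∨ N(y,y)))
The prefix is ∃x ∀u ∃y: 1 universal, 2 existential.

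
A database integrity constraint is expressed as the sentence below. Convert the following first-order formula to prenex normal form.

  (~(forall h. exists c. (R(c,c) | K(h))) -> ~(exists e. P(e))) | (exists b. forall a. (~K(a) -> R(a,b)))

Rewrite implications/biconditionals: A → B as ¬A ∨ B.
  ~~(forall h. exists c. (R(c,c) | K(h))) | ~(exists e. P(e)) | (exists b. forall a. (~~K(a) | R(a,b)))
Push ¬ through the quantifiers and connectives to reach negation normal form:
  (forall h. exists c. (R(c,c) | K(h))) | (forall e. ~P(e)) | (exists b. forall a. (K(a) | R(a,b)))
Extract every quantifier outward, since the variables are now distinct and don't occur free across branches:
  forall h. exists c. forall e. exists b. forall a. (R(c,c) | K(h) | ~P(e) | K(a) | R(a,b))

forall h. exists c. forall e. exists b. forall a. (R(c,c) | K(h) | ~P(e) | K(a) | R(a,b))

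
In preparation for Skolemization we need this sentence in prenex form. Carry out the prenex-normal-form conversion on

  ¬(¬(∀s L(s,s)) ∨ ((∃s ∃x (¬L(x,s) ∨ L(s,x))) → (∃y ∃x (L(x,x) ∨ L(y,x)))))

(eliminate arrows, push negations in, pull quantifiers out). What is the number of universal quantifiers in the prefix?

3

Eliminate → and ↔ using ¬ and ∨.
  ¬(¬(∀s L(s,s)) ∨ ¬(∃s ∃x (¬L(x,s) ∨ L(s,x))) ∨ (∃y ∃x (L(x,x) ∨ L(y,x))))
Push ¬ through the quantifiers and connectives to reach negation normal form:
  (∀s L(s,s)) ∧ (∃s ∃x (¬L(x,s) ∨ L(s,x))) ∧ (∀y ∀x (¬L(x,x) ∧ ¬L(y,x)))
Rename bound variables to avoid capture: s↦z1, x↦r.
  (∀s L(s,s)) ∧ (∃z1 ∃x (¬L(x,z1) ∨ L(z1,x))) ∧ (∀y ∀r (¬L(r,r) ∧ ¬L(y,r)))
Finally move all quantifiers to the prefix:
  ∀s ∃z1 ∃x ∀y ∀r (L(s,s) ∧ (¬L(x,z1) ∨ L(z1,x)) ∧ ¬L(r,r) ∧ ¬L(y,r))
The prefix is ∀s ∃z1 ∃x ∀y ∀r: 3 universal, 2 existential.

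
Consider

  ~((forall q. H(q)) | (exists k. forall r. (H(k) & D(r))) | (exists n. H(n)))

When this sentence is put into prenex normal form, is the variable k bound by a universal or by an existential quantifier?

universal

Move each ¬ inward, flipping quantifiers it crosses:
  (exists q. ~H(q)) & (forall k. exists r. (~H(k) | ~D(r))) & (forall n. ~H(n))
All bound variables are already distinct, so no renaming is needed.
Pull the quantifiers to the front (each side's bound variable is not free in the other side):
  exists q. forall k. exists r. forall n. (~H(q) & (~H(k) | ~D(r)) & ~H(n))
The quantifier exists k sits under an odd number of negations, so it flips to forall k.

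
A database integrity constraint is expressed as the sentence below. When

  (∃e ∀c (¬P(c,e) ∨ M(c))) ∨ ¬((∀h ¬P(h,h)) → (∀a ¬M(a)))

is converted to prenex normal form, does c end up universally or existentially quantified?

Rewrite implications/biconditionals: A → B as ¬A ∨ B.
  (∃e ∀c (¬P(c,e) ∨ M(c))) ∨ ¬(¬(∀h ¬P(h,h)) ∨ (∀a ¬M(a)))
Push ¬ through the quantifiers and connectives to reach negation normal form:
  (∃e ∀c (¬P(c,e) ∨ M(c))) ∨ (∀h ¬P(h,h)) ∧ (∃a M(a))
Pull the quantifiers to the front (each side's bound variable is not free in the other side):
  ∃e ∀c ∀h ∃a (¬P(c,e) ∨ M(c) ∨ ¬P(h,h) ∧ M(a))
The quantifier ∀c sits under an even number of negations (counting the antecedent side of each →), so it remains universal.

universal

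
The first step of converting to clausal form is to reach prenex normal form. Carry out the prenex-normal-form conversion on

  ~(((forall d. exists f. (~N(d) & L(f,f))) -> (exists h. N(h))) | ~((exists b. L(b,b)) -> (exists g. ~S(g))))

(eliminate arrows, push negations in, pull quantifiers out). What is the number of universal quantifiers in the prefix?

3

Eliminate → and ↔ using ¬ and ∨.
  ~(~(forall d. exists f. (~N(d) & L(f,f))) | (exists h. N(h)) | ~(~(exists b. L(b,b)) | (exists g. ~S(g))))
Push ¬ through the quantifiers and connectives to reach negation normal form:
  (forall d. exists f. (~N(d) & L(f,f))) & (forall h. ~N(h)) & ((forall b. ~L(b,b)) | (exists g. ~S(g)))
All bound variables are already distinct, so no renaming is needed.
Pull the quantifiers to the front (each side's bound variable is not free in the other side):
  forall d. exists f. forall h. forall b. exists g. (~N(d) & L(f,f) & ~N(h) & (~L(b,b) | ~S(g)))
The prefix is forall d exists f forall h forall b exists g: 3 universal, 2 existential.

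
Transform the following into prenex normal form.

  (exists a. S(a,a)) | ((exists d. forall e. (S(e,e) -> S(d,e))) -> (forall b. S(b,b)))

exists a. forall d. exists e. forall b. (S(a,a) | S(e,e) & ~S(d,e) | S(b,b))

Eliminate → and ↔ using ¬ and ∨.
  (exists a. S(a,a)) | ~(exists d. forall e. (~S(e,e) | S(d,e))) | (forall b. S(b,b))
Push ¬ through the quantifiers and connectives to reach negation normal form:
  (exists a. S(a,a)) | (forall d. exists e. (S(e,e) & ~S(d,e))) | (forall b. S(b,b))
Finally move all quantifiers to the prefix:
  exists a. forall d. exists e. forall b. (S(a,a) | S(e,e) & ~S(d,e) | S(b,b))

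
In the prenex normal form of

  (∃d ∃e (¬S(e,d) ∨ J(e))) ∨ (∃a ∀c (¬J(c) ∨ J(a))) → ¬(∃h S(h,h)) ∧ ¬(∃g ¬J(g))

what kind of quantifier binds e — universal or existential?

universal

Eliminate → and ↔ using ¬ and ∨.
  ¬((∃d ∃e (¬S(e,d) ∨ J(e))) ∨ (∃a ∀c (¬J(c) ∨ J(a)))) ∨ ¬(∃h S(h,h)) ∧ ¬(∃g ¬J(g))
Move each ¬ inward, flipping quantifiers it crosses:
  (∀d ∀e (S(e,d) ∧ ¬J(e))) ∧ (∀a ∃c (J(c) ∧ ¬J(a))) ∨ (∀h ¬S(h,h)) ∧ (∀g J(g))
All bound variables are already distinct, so no renaming is needed.
Pull the quantifiers to the front (each side's bound variable is not free in the other side):
  ∀d ∀e ∀a ∃c ∀h ∀g (S(e,d) ∧ ¬J(e) ∧ J(c) ∧ ¬J(a) ∨ ¬S(h,h) ∧ J(g))
The quantifier ∃e sits under an odd number of negations (counting the antecedent side of each →), so it flips to ∀e.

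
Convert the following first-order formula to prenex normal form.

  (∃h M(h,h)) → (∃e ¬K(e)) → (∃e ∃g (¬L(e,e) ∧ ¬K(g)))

Rewrite implications/biconditionals: A → B as ¬A ∨ B.
  ¬(∃h M(h,h)) ∨ ¬(∃e ¬K(e)) ∨ (∃e ∃g (¬L(e,e) ∧ ¬K(g)))
Push ¬ through the quantifiers and connectives to reach negation normal form:
  (∀h ¬M(h,h)) ∨ (∀e K(e)) ∨ (∃e ∃g (¬L(e,e) ∧ ¬K(g)))
Give each quantifier a distinct variable: e↦x1.
  (∀h ¬M(h,h)) ∨ (∀e K(e)) ∨ (∃x1 ∃g (¬L(x1,x1) ∧ ¬K(g)))
Pull the quantifiers to the front (each side's bound variable is not free in the other side):
  ∀h ∀e ∃x1 ∃g (¬M(h,h) ∨ K(e) ∨ ¬L(x1,x1) ∧ ¬K(g))

∀h ∀e ∃x1 ∃g (¬M(h,h) ∨ K(e) ∨ ¬L(x1,x1) ∧ ¬K(g))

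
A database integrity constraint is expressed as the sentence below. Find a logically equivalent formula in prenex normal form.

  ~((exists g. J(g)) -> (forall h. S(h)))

exists g. exists h. (J(g) & ~S(h))

Rewrite implications/biconditionals: A → B as ¬A ∨ B.
  ~(~(exists g. J(g)) | (forall h. S(h)))
Move each ¬ inward, flipping quantifiers it crosses:
  (exists g. J(g)) & (exists h. ~S(h))
Extract every quantifier outward, since the variables are now distinct and don't occur free across branches:
  exists g. exists h. (J(g) & ~S(h))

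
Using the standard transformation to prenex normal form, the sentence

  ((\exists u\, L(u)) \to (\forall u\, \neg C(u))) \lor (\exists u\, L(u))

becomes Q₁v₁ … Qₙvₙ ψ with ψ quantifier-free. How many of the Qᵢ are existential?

1

First replace A → B with ¬A ∨ B.
  \neg (\exists u\, L(u)) \lor (\forall u\, \neg C(u)) \lor (\exists u\, L(u))
Move each ¬ inward, flipping quantifiers it crosses:
  (\forall u\, \neg L(u)) \lor (\forall u\, \neg C(u)) \lor (\exists u\, L(u))
Standardize variables apart so no two quantifiers bind the same name: u↦a, u↦b.
  (\forall u\, \neg L(u)) \lor (\forall a\, \neg C(a)) \lor (\exists b\, L(b))
Pull the quantifiers to the front (each side's bound variable is not free in the other side):
  \forall u\, \forall a\, \exists b\, (\neg L(u) \lor \neg C(a) \lor L(b))
The prefix is \forall u \forall a \exists b: 2 universal, 1 existential.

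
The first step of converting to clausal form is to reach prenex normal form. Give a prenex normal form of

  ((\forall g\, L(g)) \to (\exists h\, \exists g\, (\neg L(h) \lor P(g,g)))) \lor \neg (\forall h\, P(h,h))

Rewrite implications/biconditionals: A → B as ¬A ∨ B.
  \neg (\forall g\, L(g)) \lor (\exists h\, \exists g\, (\neg L(h) \lor P(g,g))) \lor \neg (\forall h\, P(h,h))
Move each ¬ inward, flipping quantifiers it crosses:
  (\exists g\, \neg L(g)) \lor (\exists h\, \exists g\, (\neg L(h) \lor P(g,g))) \lor (\exists h\, \neg P(h,h))
Standardize variables apart so no two quantifiers bind the same name: g↦z, h↦b.
  (\exists g\, \neg L(g)) \lor (\exists h\, \exists z\, (\neg L(h) \lor P(z,z))) \lor (\exists b\, \neg P(b,b))
Extract every quantifier outward, since the variables are now distinct and don't occur free across branches:
  \exists g\, \exists h\, \exists z\, \exists b\, (\neg L(g) \lor \neg L(h) \lor P(z,z) \lor \neg P(b,b))

\exists g\, \exists h\, \exists z\, \exists b\, (\neg L(g) \lor \neg L(h) \lor P(z,z) \lor \neg P(b,b))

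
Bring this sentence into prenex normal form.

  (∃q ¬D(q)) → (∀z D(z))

∀q ∀z (D(q) ∨ D(z))

First replace A → B with ¬A ∨ B.
  ¬(∃q ¬D(q)) ∨ (∀z D(z))
Move each ¬ inward, flipping quantifiers it crosses:
  (∀q D(q)) ∨ (∀z D(z))
All bound variables are already distinct, so no renaming is needed.
Extract every quantifier outward, since the variables are now distinct and don't occur free across branches:
  ∀q ∀z (D(q) ∨ D(z))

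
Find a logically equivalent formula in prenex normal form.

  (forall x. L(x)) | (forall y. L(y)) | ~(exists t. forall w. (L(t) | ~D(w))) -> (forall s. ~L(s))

Rewrite implications/biconditionals: A → B as ¬A ∨ B.
  ~((forall x. L(x)) | (forall y. L(y)) | ~(exists t. forall w. (L(t) | ~D(w)))) | (forall s. ~L(s))
Drive negations inward (¬∀x A ≡ ∃x ¬A, ¬∃x A ≡ ∀x ¬A, De Morgan for ∧/∨):
  (exists x. ~L(x)) & (exists y. ~L(y)) & (exists t. forall w. (L(t) | ~D(w))) | (forall s. ~L(s))
All bound variables are already distinct, so no renaming is needed.
Finally move all quantifiers to the prefix:
  exists x. exists y. exists t. forall w. forall s. (~L(x) & ~L(y) & (L(t) | ~D(w)) | ~L(s))

exists x. exists y. exists t. forall w. forall s. (~L(x) & ~L(y) & (L(t) | ~D(w)) | ~L(s))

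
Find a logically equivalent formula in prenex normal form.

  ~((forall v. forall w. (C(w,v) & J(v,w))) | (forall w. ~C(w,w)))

exists v. exists w. exists t. ((~C(w,v) | ~J(v,w)) & C(t,t))

Drive negations inward (¬∀x A ≡ ∃x ¬A, ¬∃x A ≡ ∀x ¬A, De Morgan for ∧/∨):
  (exists v. exists w. (~C(w,v) | ~J(v,w))) & (exists w. C(w,w))
Rename bound variables to avoid capture: w↦t.
  (exists v. exists w. (~C(w,v) | ~J(v,w))) & (exists t. C(t,t))
Pull the quantifiers to the front (each side's bound variable is not free in the other side):
  exists v. exists w. exists t. ((~C(w,v) | ~J(v,w)) & C(t,t))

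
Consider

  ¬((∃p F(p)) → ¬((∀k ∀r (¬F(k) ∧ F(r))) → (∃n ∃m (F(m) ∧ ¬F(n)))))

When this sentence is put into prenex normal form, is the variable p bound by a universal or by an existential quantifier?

existential

First replace A → B with ¬A ∨ B.
  ¬(¬(∃p F(p)) ∨ ¬(¬(∀k ∀r (¬F(k) ∧ F(r))) ∨ (∃n ∃m (F(m) ∧ ¬F(n)))))
Move each ¬ inward, flipping quantifiers it crosses:
  (∃p F(p)) ∧ ((∃k ∃r (F(k) ∨ ¬F(r))) ∨ (∃n ∃m (F(m) ∧ ¬F(n))))
All bound variables are already distinct, so no renaming is needed.
Finally move all quantifiers to the prefix:
  ∃p ∃k ∃r ∃n ∃m (F(p) ∧ (F(k) ∨ ¬F(r) ∨ F(m) ∧ ¬F(n)))
The quantifier ∃p sits under an even number of negations (counting the antecedent side of each →), so it remains existential.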